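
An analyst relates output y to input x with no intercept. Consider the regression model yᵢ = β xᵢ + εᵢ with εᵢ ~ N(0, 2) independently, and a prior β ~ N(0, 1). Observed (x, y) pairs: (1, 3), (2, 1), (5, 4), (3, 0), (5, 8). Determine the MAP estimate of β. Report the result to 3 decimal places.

β̂_MAP = 0.985

log p(β | y) = −Σ(yᵢ − βxᵢ)²/(2·2) − β²/(2·1) + const.
Setting the derivative to zero: Σxᵢ(yᵢ − βxᵢ)/2 − β/1 = 0, so β = Σxᵢyᵢ / (Σxᵢ² + σ²/τ²).
Σxᵢyᵢ = 1·3 + 2·1 + 5·4 + 3·0 + 5·8 = 65; Σxᵢ² = 64; σ²/τ² = 2.
β̂_MAP = 65 / (64 + 2) = 65/66 ≈ 0.985.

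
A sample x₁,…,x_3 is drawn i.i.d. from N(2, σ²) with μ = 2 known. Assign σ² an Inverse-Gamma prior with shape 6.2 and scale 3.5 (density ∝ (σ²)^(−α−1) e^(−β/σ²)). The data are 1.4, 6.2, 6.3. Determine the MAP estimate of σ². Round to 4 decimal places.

Sum of squared deviations about the known mean: SS = (1.4−2)² + (6.2−2)² + (6.3−2)² = 36.49.
The Normal likelihood contributes (σ²)^(−n/2) exp(−SS/(2σ²)), so the posterior is Inverse-Gamma(α + n/2, β + SS/2) = Inverse-Gamma(7.7, 21.745).
The mode of Inverse-Gamma(a, b) is b/(a+1) = 21.745/8.7 ≈ 2.4994.

σ̂²_MAP = 2.4994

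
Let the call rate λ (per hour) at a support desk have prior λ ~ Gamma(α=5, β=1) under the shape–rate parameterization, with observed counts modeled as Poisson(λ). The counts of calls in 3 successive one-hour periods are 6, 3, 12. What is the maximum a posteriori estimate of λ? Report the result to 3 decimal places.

λ̂_MAP = 6.250

Σxᵢ = 6+3+12 = 21, with n = 3.
Posterior ∝ λ^4e^(−1λ) · λ^21e^(−3λ) = λ^25e^(−4λ), i.e. Gamma(shape=26, rate=4).
The mode of a Gamma(a, b) with a ≥ 1 (shape–rate) is (a−1)/b = 25/4 ≈ 6.250.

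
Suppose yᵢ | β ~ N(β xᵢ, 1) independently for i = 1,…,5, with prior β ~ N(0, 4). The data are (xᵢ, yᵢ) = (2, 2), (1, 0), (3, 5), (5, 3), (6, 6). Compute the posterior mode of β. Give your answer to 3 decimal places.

log p(β | y) = −Σ(yᵢ − βxᵢ)²/(2·1) − β²/(2·4) + const.
Setting the derivative to zero: Σxᵢ(yᵢ − βxᵢ)/1 − β/4 = 0, so β = Σxᵢyᵢ / (Σxᵢ² + σ²/τ²).
Σxᵢyᵢ = 2·2 + 1·0 + 3·5 + 5·3 + 6·6 = 70; Σxᵢ² = 75; σ²/τ² = 0.25.
β̂_MAP = 70 / (75 + 0.25) = 70/75.25 ≈ 0.930.

β̂_MAP = 0.930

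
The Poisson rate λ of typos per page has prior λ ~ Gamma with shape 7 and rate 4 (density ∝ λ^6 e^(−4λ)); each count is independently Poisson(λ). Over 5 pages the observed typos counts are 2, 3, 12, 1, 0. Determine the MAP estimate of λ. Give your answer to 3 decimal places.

Σxᵢ = 2+3+12+1+0 = 18, with n = 5.
Posterior ∝ λ^6e^(−4λ) · λ^18e^(−5λ) = λ^24e^(−9λ), i.e. Gamma(shape=25, rate=9).
The mode of a Gamma(a, b) with a ≥ 1 (shape–rate) is (a−1)/b = 24/9 ≈ 2.667.

λ̂_MAP = 2.667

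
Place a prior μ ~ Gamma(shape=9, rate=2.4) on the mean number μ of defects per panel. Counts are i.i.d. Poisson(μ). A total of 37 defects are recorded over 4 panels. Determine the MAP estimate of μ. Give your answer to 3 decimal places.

Σxᵢ = 37, n = 4.
Posterior ∝ μ^8e^(−2.4μ) · μ^37e^(−4μ) = μ^45e^(−6.4μ), i.e. Gamma(shape=46, rate=6.4).
The mode of a Gamma(a, b) with a ≥ 1 (shape–rate) is (a−1)/b = 45/6.4 ≈ 7.031.

μ̂_MAP = 7.031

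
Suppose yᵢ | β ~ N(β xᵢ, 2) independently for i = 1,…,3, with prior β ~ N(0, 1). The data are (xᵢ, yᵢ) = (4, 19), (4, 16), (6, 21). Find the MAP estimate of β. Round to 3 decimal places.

log p(β | y) = −Σ(yᵢ − βxᵢ)²/(2·2) − β²/(2·1) + const.
Setting the derivative to zero: Σxᵢ(yᵢ − βxᵢ)/2 − β/1 = 0, so β = Σxᵢyᵢ / (Σxᵢ² + σ²/τ²).
Σxᵢyᵢ = 4·19 + 4·16 + 6·21 = 266; Σxᵢ² = 68; σ²/τ² = 2.
β̂_MAP = 266 / (68 + 2) = 266/70 ≈ 3.800.

β̂_MAP = 3.800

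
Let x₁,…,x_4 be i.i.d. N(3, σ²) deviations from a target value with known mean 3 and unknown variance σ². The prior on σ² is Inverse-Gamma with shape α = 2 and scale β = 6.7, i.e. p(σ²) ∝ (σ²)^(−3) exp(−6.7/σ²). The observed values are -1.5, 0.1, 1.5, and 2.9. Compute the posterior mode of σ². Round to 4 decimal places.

Sum of squared deviations about the known mean: SS = (-1.5−3)² + (0.1−3)² + (1.5−3)² + (2.9−3)² = 30.92.
The Normal likelihood contributes (σ²)^(−n/2) exp(−SS/(2σ²)), so the posterior is Inverse-Gamma(α + n/2, β + SS/2) = Inverse-Gamma(4, 22.16).
The mode of Inverse-Gamma(a, b) is b/(a+1) = 22.16/5 ≈ 4.4320.

σ̂²_MAP = 4.4320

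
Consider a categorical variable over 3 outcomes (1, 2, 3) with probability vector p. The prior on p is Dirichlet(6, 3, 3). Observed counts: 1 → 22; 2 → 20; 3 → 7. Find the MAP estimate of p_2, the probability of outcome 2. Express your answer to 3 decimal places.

MAP estimate: 0.379

The posterior is Dirichlet(αᵢ + nᵢ) = Dirichlet(28, 23, 10).
For a Dirichlet(a₁,…,a_K) with all aᵢ > 1, the mode has j-th component (aⱼ − 1)/(Σaᵢ − K).
Here Σaᵢ = 61 and K = 3, so p_2 = (23 − 1)/(61 − 3) = 22/58 ≈ 0.379.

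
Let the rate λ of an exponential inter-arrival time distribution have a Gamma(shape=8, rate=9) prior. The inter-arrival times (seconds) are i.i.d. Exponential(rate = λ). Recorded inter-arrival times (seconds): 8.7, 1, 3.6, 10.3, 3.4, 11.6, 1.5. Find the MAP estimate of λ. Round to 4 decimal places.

λ̂_MAP = 0.2851

The Exponential(rate=λ) likelihood is ∝ λ^n e^(−λΣtᵢ). Here n = 7 and Σtᵢ = 8.7 + 1 + 3.6 + 10.3 + 3.4 + 11.6 + 1.5 = 40.1.
Posterior ∝ λ^7e^(−9λ) · λ^7e^(−40.1λ) = λ^14e^(−49.1λ), i.e. Gamma(15, 49.1).
Mode = (a−1)/b = 14/49.1 ≈ 0.2851.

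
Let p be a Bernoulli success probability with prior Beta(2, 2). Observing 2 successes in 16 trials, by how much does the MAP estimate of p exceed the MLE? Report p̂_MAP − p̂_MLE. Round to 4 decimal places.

MAP − MLE = 0.0417

Posterior is Beta(4, 16); MAP = (4−1)/(20−2) = 3/18 ≈ 0.16667.
MLE ignores the prior: p̂_MLE = k/n = 2/16 ≈ 0.12500.
Difference = 3/18 − 2/16 = 1/24 ≈ 0.0417.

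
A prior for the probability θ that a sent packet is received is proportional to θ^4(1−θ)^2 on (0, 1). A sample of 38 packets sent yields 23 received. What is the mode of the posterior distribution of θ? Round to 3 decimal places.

θ̂_MAP = 0.614

The prior density ∝ θ^4(1−θ)^2 is the kernel of Beta(5, 3).
Data: 23 successes in 38 trials. The binomial likelihood contributes θ^23(1−θ)^15, so the posterior is Beta(5+23, 3+15) = Beta(28, 18).
For Beta(a, b) with a, b > 1 the mode is (a−1)/(a+b−2) = 27/44 ≈ 0.614.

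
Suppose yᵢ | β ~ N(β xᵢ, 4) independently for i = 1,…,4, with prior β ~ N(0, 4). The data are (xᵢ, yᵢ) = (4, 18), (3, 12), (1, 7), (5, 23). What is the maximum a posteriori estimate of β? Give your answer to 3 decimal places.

β̂_MAP = 4.423

log p(β | y) = −Σ(yᵢ − βxᵢ)²/(2·4) − β²/(2·4) + const.
Setting the derivative to zero: Σxᵢ(yᵢ − βxᵢ)/4 − β/4 = 0, so β = Σxᵢyᵢ / (Σxᵢ² + σ²/τ²).
Σxᵢyᵢ = 4·18 + 3·12 + 1·7 + 5·23 = 230; Σxᵢ² = 51; σ²/τ² = 1.
β̂_MAP = 230 / (51 + 1) = 230/52 ≈ 4.423.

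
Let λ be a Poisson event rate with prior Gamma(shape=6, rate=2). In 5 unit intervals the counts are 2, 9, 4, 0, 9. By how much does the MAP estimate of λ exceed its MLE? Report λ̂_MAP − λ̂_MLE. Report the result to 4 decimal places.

Σxᵢ = 24. Posterior is Gamma(30, 7); MAP = (30−1)/7 = 29/7 ≈ 4.14286.
MLE = x̄ = 24/5 ≈ 4.80000.
Difference = 29/7 − 24/5 = -23/35 ≈ -0.6571.

MAP − MLE = -0.6571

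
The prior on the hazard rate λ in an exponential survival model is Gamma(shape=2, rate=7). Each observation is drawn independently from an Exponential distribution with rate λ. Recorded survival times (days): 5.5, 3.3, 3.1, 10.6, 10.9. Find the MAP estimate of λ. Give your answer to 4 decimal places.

The Exponential(rate=λ) likelihood is ∝ λ^n e^(−λΣtᵢ). Here n = 5 and Σtᵢ = 5.5 + 3.3 + 3.1 + 10.6 + 10.9 = 33.4.
Posterior ∝ λe^(−7λ) · λ^5e^(−33.4λ) = λ^6e^(−40.4λ), i.e. Gamma(7, 40.4).
Mode = (a−1)/b = 6/40.4 ≈ 0.1485.

λ̂_MAP = 0.1485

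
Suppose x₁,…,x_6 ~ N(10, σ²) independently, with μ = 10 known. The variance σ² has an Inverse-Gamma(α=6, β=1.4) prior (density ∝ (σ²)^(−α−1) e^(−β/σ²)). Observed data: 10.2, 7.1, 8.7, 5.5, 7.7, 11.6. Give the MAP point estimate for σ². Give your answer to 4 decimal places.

σ̂²_MAP = 2.0520

Sum of squared deviations about the known mean: SS = (10.2−10)² + (7.1−10)² + (8.7−10)² + (5.5−10)² + (7.7−10)² + (11.6−10)² = 38.24.
The Normal likelihood contributes (σ²)^(−n/2) exp(−SS/(2σ²)), so the posterior is Inverse-Gamma(α + n/2, β + SS/2) = Inverse-Gamma(9, 20.52).
The mode of Inverse-Gamma(a, b) is b/(a+1) = 20.52/10 ≈ 2.0520.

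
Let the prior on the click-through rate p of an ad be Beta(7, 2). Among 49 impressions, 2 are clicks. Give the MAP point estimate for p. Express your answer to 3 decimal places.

Prior: Beta(7, 2).
Data: 2 successes in 49 trials. The binomial likelihood contributes p^2(1−p)^47, so the posterior is Beta(7+2, 2+47) = Beta(9, 49).
For Beta(a, b) with a, b > 1 the mode is (a−1)/(a+b−2) = 8/56 ≈ 0.143.

p̂_MAP = 0.143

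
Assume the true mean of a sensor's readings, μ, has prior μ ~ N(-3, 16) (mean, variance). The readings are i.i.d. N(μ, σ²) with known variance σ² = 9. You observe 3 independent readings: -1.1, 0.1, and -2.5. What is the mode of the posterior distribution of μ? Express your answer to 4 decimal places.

n = 3; x̄ = ((-1.1) + 0.1 + (-2.5))/3 = -3.5/3 = -7/6 ≈ -1.1667.
For a Normal prior and Normal likelihood with known variance, the posterior is Normal; its mode equals its mean, the precision-weighted average.
Prior precision 1/σ₀² = 1/16 = 0.0625; data precision n/σ² = 3/9 = 1/3.
μ̂ = (0.0625·(-3) + (1/3)·(-7/6)) / (0.0625 + 1/3) = (-83/144)/(19/48) = -83/57 ≈ -1.4561.

μ̂_MAP = -1.4561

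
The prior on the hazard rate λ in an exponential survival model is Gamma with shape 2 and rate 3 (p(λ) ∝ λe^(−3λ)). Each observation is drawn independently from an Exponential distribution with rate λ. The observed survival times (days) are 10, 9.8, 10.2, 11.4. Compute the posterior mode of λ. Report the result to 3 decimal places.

λ̂_MAP = 0.113

The Exponential(rate=λ) likelihood is ∝ λ^n e^(−λΣtᵢ). Here n = 4 and Σtᵢ = 10 + 9.8 + 10.2 + 11.4 = 41.4.
Posterior ∝ λe^(−3λ) · λ^4e^(−41.4λ) = λ^5e^(−44.4λ), i.e. Gamma(6, 44.4).
Mode = (a−1)/b = 5/44.4 ≈ 0.113.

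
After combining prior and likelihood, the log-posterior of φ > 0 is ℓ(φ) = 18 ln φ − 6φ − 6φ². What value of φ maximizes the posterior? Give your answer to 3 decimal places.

ℓ'(φ) = 18/φ − 6 − 12φ. Setting this to zero and multiplying by φ: 12φ² + 6φ − 18 = 0.
φ = (−6 + √(6² + 4·12·18)) / (2·12) = (−6 + √900) / 24 = (−6 + 30)/24 = 1.
ℓ''(φ) = −18/φ² − 12 < 0, confirming a maximum.

φ̂_MAP = 1.000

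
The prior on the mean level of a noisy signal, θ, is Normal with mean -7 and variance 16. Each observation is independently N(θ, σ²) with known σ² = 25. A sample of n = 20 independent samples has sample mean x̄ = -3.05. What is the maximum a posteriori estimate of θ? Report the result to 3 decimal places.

θ̂_MAP = -3.336

n = 20, x̄ = -3.05.
For a Normal prior and Normal likelihood with known variance, the posterior is Normal; its mode equals its mean, the precision-weighted average.
Prior precision 1/σ₀² = 1/16 = 0.0625; data precision n/σ² = 20/25 = 0.8.
θ̂ = (0.0625·(-7) + 0.8·(-3.05)) / (0.0625 + 0.8) = (-2.8775)/0.8625 = -1151/345 ≈ -3.336.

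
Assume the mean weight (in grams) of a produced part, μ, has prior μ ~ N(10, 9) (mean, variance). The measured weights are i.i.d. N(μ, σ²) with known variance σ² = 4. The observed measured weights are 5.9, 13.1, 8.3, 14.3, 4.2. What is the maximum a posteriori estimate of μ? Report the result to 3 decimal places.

n = 5; x̄ = (5.9 + 13.1 + 8.3 + 14.3 + 4.2)/5 = 45.8/5 = 9.16.
For a Normal prior and Normal likelihood with known variance, the posterior is Normal; its mode equals its mean, the precision-weighted average.
Prior precision 1/σ₀² = 1/9; data precision n/σ² = 5/4 = 1.25.
μ̂ = ((1/9)·10 + 1.25·9.16) / (1/9 + 1.25) = (2261/180)/(49/36) = 323/35 ≈ 9.229.

μ̂_MAP = 9.229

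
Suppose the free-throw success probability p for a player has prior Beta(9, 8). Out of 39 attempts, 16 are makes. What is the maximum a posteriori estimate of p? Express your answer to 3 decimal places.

Prior: Beta(9, 8).
Data: 16 successes in 39 trials. The binomial likelihood contributes p^16(1−p)^23, so the posterior is Beta(9+16, 8+23) = Beta(25, 31).
For Beta(a, b) with a, b > 1 the mode is (a−1)/(a+b−2) = 24/54 ≈ 0.444.

p̂_MAP = 0.444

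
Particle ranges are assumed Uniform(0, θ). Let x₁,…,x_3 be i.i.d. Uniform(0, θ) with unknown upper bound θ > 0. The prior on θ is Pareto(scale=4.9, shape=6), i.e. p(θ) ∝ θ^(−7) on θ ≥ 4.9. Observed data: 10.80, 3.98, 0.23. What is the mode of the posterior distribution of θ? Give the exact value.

θ̂_MAP = 10.80

The Uniform(0, θ) likelihood is θ^(−n) for θ ≥ max(xᵢ), zero otherwise. Here max(xᵢ) = 10.80.
Posterior ∝ θ^(−7) · θ^(−3) = θ^(−10) on θ ≥ max(4.9, 10.80) = 10.80.
This density is strictly decreasing in θ, so the posterior mode lies at the lower boundary of the support.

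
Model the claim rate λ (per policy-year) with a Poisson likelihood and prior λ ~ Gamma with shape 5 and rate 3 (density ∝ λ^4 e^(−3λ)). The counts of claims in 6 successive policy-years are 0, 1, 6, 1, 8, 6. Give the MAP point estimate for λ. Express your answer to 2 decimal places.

λ̂_MAP = 2.89

Σxᵢ = 0+1+6+1+8+6 = 22, with n = 6.
Posterior ∝ λ^4e^(−3λ) · λ^22e^(−6λ) = λ^26e^(−9λ), i.e. Gamma(shape=27, rate=9).
The mode of a Gamma(a, b) with a ≥ 1 (shape–rate) is (a−1)/b = 26/9 ≈ 2.89.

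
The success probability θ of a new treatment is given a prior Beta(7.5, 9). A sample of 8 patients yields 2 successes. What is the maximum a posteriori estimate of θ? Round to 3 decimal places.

Prior: Beta(7.5, 9).
Data: 2 successes in 8 trials. The binomial likelihood contributes θ^2(1−θ)^6, so the posterior is Beta(7.5+2, 9+6) = Beta(9.5, 15).
For Beta(a, b) with a, b > 1 the mode is (a−1)/(a+b−2) = 8.5/22.5 ≈ 0.378.

θ̂_MAP = 0.378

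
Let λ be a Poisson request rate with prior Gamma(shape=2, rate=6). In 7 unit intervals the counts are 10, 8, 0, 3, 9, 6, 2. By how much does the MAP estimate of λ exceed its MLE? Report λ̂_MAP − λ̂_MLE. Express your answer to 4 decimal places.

MAP − MLE = -2.4286

Σxᵢ = 38. Posterior is Gamma(40, 13); MAP = (40−1)/13 = 39/13 ≈ 3.00000.
MLE = x̄ = 38/7 ≈ 5.42857.
Difference = 39/13 − 38/7 = -17/7 ≈ -2.4286.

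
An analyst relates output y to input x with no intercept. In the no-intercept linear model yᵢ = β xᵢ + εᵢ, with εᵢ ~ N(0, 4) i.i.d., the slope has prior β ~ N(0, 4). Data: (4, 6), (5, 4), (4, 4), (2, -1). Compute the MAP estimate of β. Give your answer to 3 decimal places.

β̂_MAP = 0.935

log p(β | y) = −Σ(yᵢ − βxᵢ)²/(2·4) − β²/(2·4) + const.
Setting the derivative to zero: Σxᵢ(yᵢ − βxᵢ)/4 − β/4 = 0, so β = Σxᵢyᵢ / (Σxᵢ² + σ²/τ²).
Σxᵢyᵢ = 4·6 + 5·4 + 4·4 + 2·(-1) = 58; Σxᵢ² = 61; σ²/τ² = 1.
β̂_MAP = 58 / (61 + 1) = 58/62 ≈ 0.935.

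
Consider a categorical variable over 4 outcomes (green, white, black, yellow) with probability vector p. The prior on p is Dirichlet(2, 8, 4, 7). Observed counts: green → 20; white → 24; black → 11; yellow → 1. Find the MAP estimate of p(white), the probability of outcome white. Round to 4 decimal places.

MAP estimate of p(white) = 0.4247

The posterior is Dirichlet(αᵢ + nᵢ) = Dirichlet(22, 32, 15, 8).
For a Dirichlet(a₁,…,a_K) with all aᵢ > 1, the mode has j-th component (aⱼ − 1)/(Σaᵢ − K).
Here Σaᵢ = 77 and K = 4, so p(white) = (32 − 1)/(77 − 4) = 31/73 ≈ 0.4247.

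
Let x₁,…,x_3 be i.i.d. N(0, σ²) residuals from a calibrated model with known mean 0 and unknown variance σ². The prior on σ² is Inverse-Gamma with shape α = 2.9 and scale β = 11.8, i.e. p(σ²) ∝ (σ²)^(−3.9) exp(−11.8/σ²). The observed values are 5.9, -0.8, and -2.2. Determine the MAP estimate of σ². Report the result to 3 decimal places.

σ̂²_MAP = 5.916

Sum of squared deviations about the known mean: SS = (5.9−0)² + (-0.8−0)² + (-2.2−0)² = 40.29.
The Normal likelihood contributes (σ²)^(−n/2) exp(−SS/(2σ²)), so the posterior is Inverse-Gamma(α + n/2, β + SS/2) = Inverse-Gamma(4.4, 31.945).
The mode of Inverse-Gamma(a, b) is b/(a+1) = 31.945/5.4 ≈ 5.916.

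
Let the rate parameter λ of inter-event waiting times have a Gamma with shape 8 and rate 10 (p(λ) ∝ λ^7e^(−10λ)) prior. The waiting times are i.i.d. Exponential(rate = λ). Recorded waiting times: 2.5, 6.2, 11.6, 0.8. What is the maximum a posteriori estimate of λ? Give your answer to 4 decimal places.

The Exponential(rate=λ) likelihood is ∝ λ^n e^(−λΣtᵢ). Here n = 4 and Σtᵢ = 2.5 + 6.2 + 11.6 + 0.8 = 21.1.
Posterior ∝ λ^7e^(−10λ) · λ^4e^(−21.1λ) = λ^11e^(−31.1λ), i.e. Gamma(12, 31.1).
Mode = (a−1)/b = 11/31.1 ≈ 0.3537.

λ̂_MAP = 0.3537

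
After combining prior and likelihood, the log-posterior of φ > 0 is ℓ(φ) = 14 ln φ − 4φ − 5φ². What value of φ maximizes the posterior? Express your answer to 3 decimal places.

φ̂_MAP = 1.000

ℓ'(φ) = 14/φ − 4 − 10φ. Setting this to zero and multiplying by φ: 10φ² + 4φ − 14 = 0.
φ = (−4 + √(4² + 4·10·14)) / (2·10) = (−4 + √576) / 20 = (−4 + 24)/20 = 1.
ℓ''(φ) = −14/φ² − 10 < 0, confirming a maximum.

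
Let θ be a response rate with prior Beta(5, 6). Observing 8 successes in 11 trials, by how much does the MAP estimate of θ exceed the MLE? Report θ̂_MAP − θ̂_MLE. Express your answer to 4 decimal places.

MAP − MLE = -0.1273

Posterior is Beta(13, 9); MAP = (13−1)/(22−2) = 12/20 ≈ 0.60000.
MLE ignores the prior: θ̂_MLE = k/n = 8/11 ≈ 0.72727.
Difference = 12/20 − 8/11 = -7/55 ≈ -0.1273.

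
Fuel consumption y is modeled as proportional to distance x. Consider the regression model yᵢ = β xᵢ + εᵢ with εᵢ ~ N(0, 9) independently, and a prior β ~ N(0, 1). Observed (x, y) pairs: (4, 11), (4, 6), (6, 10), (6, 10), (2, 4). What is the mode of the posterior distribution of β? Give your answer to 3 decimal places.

β̂_MAP = 1.675

log p(β | y) = −Σ(yᵢ − βxᵢ)²/(2·9) − β²/(2·1) + const.
Setting the derivative to zero: Σxᵢ(yᵢ − βxᵢ)/9 − β/1 = 0, so β = Σxᵢyᵢ / (Σxᵢ² + σ²/τ²).
Σxᵢyᵢ = 4·11 + 4·6 + 6·10 + 6·10 + 2·4 = 196; Σxᵢ² = 108; σ²/τ² = 9.
β̂_MAP = 196 / (108 + 9) = 196/117 ≈ 1.675.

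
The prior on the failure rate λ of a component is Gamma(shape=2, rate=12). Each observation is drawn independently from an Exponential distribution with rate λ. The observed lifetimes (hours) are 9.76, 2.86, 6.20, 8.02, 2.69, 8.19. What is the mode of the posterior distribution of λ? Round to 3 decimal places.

The Exponential(rate=λ) likelihood is ∝ λ^n e^(−λΣtᵢ). Here n = 6 and Σtᵢ = 9.76 + 2.86 + 6.20 + 8.02 + 2.69 + 8.19 = 37.72.
Posterior ∝ λe^(−12λ) · λ^6e^(−37.72λ) = λ^7e^(−49.72λ), i.e. Gamma(8, 49.72).
Mode = (a−1)/b = 7/49.72 ≈ 0.141.

λ̂_MAP = 0.141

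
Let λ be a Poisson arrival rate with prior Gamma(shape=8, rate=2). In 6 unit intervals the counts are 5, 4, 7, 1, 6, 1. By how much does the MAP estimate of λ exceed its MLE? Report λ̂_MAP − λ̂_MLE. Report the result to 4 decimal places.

Σxᵢ = 24. Posterior is Gamma(32, 8); MAP = (32−1)/8 = 31/8 ≈ 3.87500.
MLE = x̄ = 24/6 ≈ 4.00000.
Difference = 31/8 − 24/6 = -1/8 ≈ -0.1250.

MAP − MLE = -0.1250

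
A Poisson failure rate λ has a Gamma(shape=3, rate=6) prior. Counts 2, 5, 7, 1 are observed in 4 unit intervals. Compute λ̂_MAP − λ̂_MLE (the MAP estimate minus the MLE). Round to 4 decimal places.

Σxᵢ = 15. Posterior is Gamma(18, 10); MAP = (18−1)/10 = 17/10 ≈ 1.70000.
MLE = x̄ = 15/4 ≈ 3.75000.
Difference = 17/10 − 15/4 = -41/20 ≈ -2.0500.

MAP − MLE = -2.0500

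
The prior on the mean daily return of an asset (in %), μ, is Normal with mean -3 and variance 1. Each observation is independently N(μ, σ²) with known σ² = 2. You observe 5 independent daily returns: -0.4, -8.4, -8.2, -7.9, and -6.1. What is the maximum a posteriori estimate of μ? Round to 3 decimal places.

μ̂_MAP = -5.286

n = 5; x̄ = ((-0.4) + (-8.4) + (-8.2) + (-7.9) + (-6.1))/5 = -31/5 = -6.2.
For a Normal prior and Normal likelihood with known variance, the posterior is Normal; its mode equals its mean, the precision-weighted average.
Prior precision 1/σ₀² = 1/1 = 1; data precision n/σ² = 5/2 = 2.5.
μ̂ = (1·(-3) + 2.5·(-6.2)) / (1 + 2.5) = (-18.5)/3.5 = -37/7 ≈ -5.286.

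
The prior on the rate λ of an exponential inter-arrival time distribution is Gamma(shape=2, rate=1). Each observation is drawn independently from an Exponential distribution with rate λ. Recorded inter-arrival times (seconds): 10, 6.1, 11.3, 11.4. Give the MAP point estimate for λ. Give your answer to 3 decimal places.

The Exponential(rate=λ) likelihood is ∝ λ^n e^(−λΣtᵢ). Here n = 4 and Σtᵢ = 10 + 6.1 + 11.3 + 11.4 = 38.8.
Posterior ∝ λe^(−1λ) · λ^4e^(−38.8λ) = λ^5e^(−39.8λ), i.e. Gamma(6, 39.8).
Mode = (a−1)/b = 5/39.8 ≈ 0.126.

λ̂_MAP = 0.126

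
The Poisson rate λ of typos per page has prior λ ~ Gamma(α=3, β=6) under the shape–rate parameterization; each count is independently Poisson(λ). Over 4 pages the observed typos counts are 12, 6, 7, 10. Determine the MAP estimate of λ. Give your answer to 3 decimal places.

λ̂_MAP = 3.700

Σxᵢ = 12+6+7+10 = 35, with n = 4.
Posterior ∝ λ^2e^(−6λ) · λ^35e^(−4λ) = λ^37e^(−10λ), i.e. Gamma(shape=38, rate=10).
The mode of a Gamma(a, b) with a ≥ 1 (shape–rate) is (a−1)/b = 37/10 ≈ 3.700.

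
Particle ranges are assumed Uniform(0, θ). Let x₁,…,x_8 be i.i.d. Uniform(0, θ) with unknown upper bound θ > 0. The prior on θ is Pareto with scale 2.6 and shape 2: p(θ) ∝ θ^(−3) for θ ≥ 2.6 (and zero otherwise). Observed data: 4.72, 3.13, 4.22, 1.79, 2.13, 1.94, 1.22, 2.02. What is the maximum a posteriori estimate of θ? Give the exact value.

The Uniform(0, θ) likelihood is θ^(−n) for θ ≥ max(xᵢ), zero otherwise. Here max(xᵢ) = 4.72.
Posterior ∝ θ^(−3) · θ^(−8) = θ^(−11) on θ ≥ max(2.6, 4.72) = 4.72.
This density is strictly decreasing in θ, so the posterior mode lies at the lower boundary of the support.

θ̂_MAP = 4.72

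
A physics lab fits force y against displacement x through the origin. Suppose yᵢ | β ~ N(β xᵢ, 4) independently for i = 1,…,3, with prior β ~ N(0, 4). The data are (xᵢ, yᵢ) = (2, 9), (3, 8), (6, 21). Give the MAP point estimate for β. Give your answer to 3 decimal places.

β̂_MAP = 3.360

log p(β | y) = −Σ(yᵢ − βxᵢ)²/(2·4) − β²/(2·4) + const.
Setting the derivative to zero: Σxᵢ(yᵢ − βxᵢ)/4 − β/4 = 0, so β = Σxᵢyᵢ / (Σxᵢ² + σ²/τ²).
Σxᵢyᵢ = 2·9 + 3·8 + 6·21 = 168; Σxᵢ² = 49; σ²/τ² = 1.
β̂_MAP = 168 / (49 + 1) = 168/50 ≈ 3.360.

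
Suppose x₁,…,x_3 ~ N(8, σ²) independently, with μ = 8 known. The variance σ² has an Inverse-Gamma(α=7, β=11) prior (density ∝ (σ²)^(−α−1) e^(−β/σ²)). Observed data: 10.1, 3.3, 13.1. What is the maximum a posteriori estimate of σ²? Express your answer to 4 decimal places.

Sum of squared deviations about the known mean: SS = (10.1−8)² + (3.3−8)² + (13.1−8)² = 52.51.
The Normal likelihood contributes (σ²)^(−n/2) exp(−SS/(2σ²)), so the posterior is Inverse-Gamma(α + n/2, β + SS/2) = Inverse-Gamma(8.5, 37.255).
The mode of Inverse-Gamma(a, b) is b/(a+1) = 37.255/9.5 ≈ 3.9216.

σ̂²_MAP = 3.9216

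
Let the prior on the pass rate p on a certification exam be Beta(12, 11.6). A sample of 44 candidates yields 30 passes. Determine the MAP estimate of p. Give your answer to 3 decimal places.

p̂_MAP = 0.625

Prior: Beta(12, 11.6).
Data: 30 successes in 44 trials. The binomial likelihood contributes p^30(1−p)^14, so the posterior is Beta(12+30, 11.6+14) = Beta(42, 25.6).
For Beta(a, b) with a, b > 1 the mode is (a−1)/(a+b−2) = 41/65.6 ≈ 0.625.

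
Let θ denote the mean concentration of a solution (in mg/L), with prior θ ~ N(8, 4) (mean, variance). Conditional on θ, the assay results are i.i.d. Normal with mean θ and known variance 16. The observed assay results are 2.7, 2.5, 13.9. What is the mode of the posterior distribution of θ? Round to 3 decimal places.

n = 3; x̄ = (2.7 + 2.5 + 13.9)/3 = 19.1/3 = 191/30 ≈ 6.3667.
For a Normal prior and Normal likelihood with known variance, the posterior is Normal; its mode equals its mean, the precision-weighted average.
Prior precision 1/σ₀² = 1/4 = 0.25; data precision n/σ² = 3/16 = 0.1875.
θ̂ = (0.25·8 + 0.1875·(191/30)) / (0.25 + 0.1875) = 3.19375/0.4375 = 7.300.

θ̂_MAP = 7.300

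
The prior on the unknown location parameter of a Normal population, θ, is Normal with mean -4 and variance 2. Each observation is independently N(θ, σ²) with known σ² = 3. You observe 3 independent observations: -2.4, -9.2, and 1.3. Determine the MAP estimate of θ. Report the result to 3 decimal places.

n = 3; x̄ = ((-2.4) + (-9.2) + 1.3)/3 = -10.3/3 = -103/30 ≈ -3.4333.
For a Normal prior and Normal likelihood with known variance, the posterior is Normal; its mode equals its mean, the precision-weighted average.
Prior precision 1/σ₀² = 1/2 = 0.5; data precision n/σ² = 3/3 = 1.
θ̂ = (0.5·(-4) + 1·(-103/30)) / (0.5 + 1) = (-163/30)/1.5 = -163/45 ≈ -3.622.

θ̂_MAP = -3.622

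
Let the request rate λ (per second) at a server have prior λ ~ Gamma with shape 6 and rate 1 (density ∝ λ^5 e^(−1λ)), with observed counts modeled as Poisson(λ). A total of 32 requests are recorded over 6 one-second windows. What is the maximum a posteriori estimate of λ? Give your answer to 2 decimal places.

λ̂_MAP = 5.29

Σxᵢ = 32, n = 6.
Posterior ∝ λ^5e^(−1λ) · λ^32e^(−6λ) = λ^37e^(−7λ), i.e. Gamma(shape=38, rate=7).
The mode of a Gamma(a, b) with a ≥ 1 (shape–rate) is (a−1)/b = 37/7 ≈ 5.29.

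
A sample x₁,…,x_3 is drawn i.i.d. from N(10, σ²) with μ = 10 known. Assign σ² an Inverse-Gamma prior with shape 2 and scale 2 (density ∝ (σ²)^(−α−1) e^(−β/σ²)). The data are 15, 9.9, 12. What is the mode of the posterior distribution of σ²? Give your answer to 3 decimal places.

Sum of squared deviations about the known mean: SS = (15−10)² + (9.9−10)² + (12−10)² = 29.01.
The Normal likelihood contributes (σ²)^(−n/2) exp(−SS/(2σ²)), so the posterior is Inverse-Gamma(α + n/2, β + SS/2) = Inverse-Gamma(3.5, 16.505).
The mode of Inverse-Gamma(a, b) is b/(a+1) = 16.505/4.5 ≈ 3.668.

σ̂²_MAP = 3.668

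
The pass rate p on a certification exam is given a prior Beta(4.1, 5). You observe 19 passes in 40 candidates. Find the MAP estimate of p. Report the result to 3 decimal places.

Prior: Beta(4.1, 5).
Data: 19 successes in 40 trials. The binomial likelihood contributes p^19(1−p)^21, so the posterior is Beta(4.1+19, 5+21) = Beta(23.1, 26).
For Beta(a, b) with a, b > 1 the mode is (a−1)/(a+b−2) = 22.1/47.1 ≈ 0.469.

p̂_MAP = 0.469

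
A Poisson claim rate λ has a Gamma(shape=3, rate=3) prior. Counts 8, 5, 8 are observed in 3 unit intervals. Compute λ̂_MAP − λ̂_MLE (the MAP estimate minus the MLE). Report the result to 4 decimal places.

Σxᵢ = 21. Posterior is Gamma(24, 6); MAP = (24−1)/6 = 23/6 ≈ 3.83333.
MLE = x̄ = 21/3 ≈ 7.00000.
Difference = 23/6 − 21/3 = -19/6 ≈ -3.1667.

MAP − MLE = -3.1667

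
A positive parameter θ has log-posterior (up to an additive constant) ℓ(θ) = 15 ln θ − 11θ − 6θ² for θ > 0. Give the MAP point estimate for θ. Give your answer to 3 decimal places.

θ̂_MAP = 0.750

ℓ'(θ) = 15/θ − 11 − 12θ. Setting this to zero and multiplying by θ: 12θ² + 11θ − 15 = 0.
θ = (−11 + √(11² + 4·12·15)) / (2·12) = (−11 + √841) / 24 = (−11 + 29)/24 = 3/4.
ℓ''(θ) = −15/θ² − 12 < 0, confirming a maximum.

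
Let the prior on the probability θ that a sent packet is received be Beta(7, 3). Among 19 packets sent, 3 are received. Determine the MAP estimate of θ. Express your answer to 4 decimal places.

θ̂_MAP = 0.3333

Prior: Beta(7, 3).
Data: 3 successes in 19 trials. The binomial likelihood contributes θ^3(1−θ)^16, so the posterior is Beta(7+3, 3+16) = Beta(10, 19).
For Beta(a, b) with a, b > 1 the mode is (a−1)/(a+b−2) = 9/27 ≈ 0.3333.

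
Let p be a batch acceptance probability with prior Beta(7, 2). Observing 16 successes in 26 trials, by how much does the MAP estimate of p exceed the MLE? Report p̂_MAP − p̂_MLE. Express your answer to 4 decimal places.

Posterior is Beta(23, 12); MAP = (23−1)/(35−2) = 22/33 ≈ 0.66667.
MLE ignores the prior: p̂_MLE = k/n = 16/26 ≈ 0.61538.
Difference = 22/33 − 16/26 = 2/39 ≈ 0.0513.

MAP − MLE = 0.0513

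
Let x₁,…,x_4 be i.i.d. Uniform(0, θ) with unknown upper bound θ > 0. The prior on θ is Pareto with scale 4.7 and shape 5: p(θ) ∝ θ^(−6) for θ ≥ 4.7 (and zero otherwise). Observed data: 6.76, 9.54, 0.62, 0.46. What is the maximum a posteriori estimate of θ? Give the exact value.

θ̂_MAP = 9.54

The Uniform(0, θ) likelihood is θ^(−n) for θ ≥ max(xᵢ), zero otherwise. Here max(xᵢ) = 9.54.
Posterior ∝ θ^(−6) · θ^(−4) = θ^(−10) on θ ≥ max(4.7, 9.54) = 9.54.
This density is strictly decreasing in θ, so the posterior mode lies at the lower boundary of the support.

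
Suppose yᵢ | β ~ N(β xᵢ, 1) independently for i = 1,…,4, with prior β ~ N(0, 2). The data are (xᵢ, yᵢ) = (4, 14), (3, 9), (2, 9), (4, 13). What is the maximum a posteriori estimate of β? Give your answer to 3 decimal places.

β̂_MAP = 3.363

log p(β | y) = −Σ(yᵢ − βxᵢ)²/(2·1) − β²/(2·2) + const.
Setting the derivative to zero: Σxᵢ(yᵢ − βxᵢ)/1 − β/2 = 0, so β = Σxᵢyᵢ / (Σxᵢ² + σ²/τ²).
Σxᵢyᵢ = 4·14 + 3·9 + 2·9 + 4·13 = 153; Σxᵢ² = 45; σ²/τ² = 0.5.
β̂_MAP = 153 / (45 + 0.5) = 153/45.5 ≈ 3.363.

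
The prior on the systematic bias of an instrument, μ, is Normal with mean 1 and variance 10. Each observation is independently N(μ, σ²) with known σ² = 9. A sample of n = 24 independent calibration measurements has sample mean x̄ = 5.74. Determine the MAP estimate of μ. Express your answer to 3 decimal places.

μ̂_MAP = 5.569

n = 24, x̄ = 5.74.
For a Normal prior and Normal likelihood with known variance, the posterior is Normal; its mode equals its mean, the precision-weighted average.
Prior precision 1/σ₀² = 1/10 = 0.1; data precision n/σ² = 24/9 = 8/3.
μ̂ = (0.1·1 + (8/3)·5.74) / (0.1 + 8/3) = (2311/150)/(83/30) = 2311/415 ≈ 5.569.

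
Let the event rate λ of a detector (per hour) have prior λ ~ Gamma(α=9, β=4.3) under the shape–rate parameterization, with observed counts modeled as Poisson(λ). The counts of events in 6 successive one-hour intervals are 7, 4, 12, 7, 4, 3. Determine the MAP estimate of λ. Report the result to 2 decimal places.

Σxᵢ = 7+4+12+7+4+3 = 37, with n = 6.
Posterior ∝ λ^8e^(−4.3λ) · λ^37e^(−6λ) = λ^45e^(−10.3λ), i.e. Gamma(shape=46, rate=10.3).
The mode of a Gamma(a, b) with a ≥ 1 (shape–rate) is (a−1)/b = 45/10.3 ≈ 4.37.

λ̂_MAP = 4.37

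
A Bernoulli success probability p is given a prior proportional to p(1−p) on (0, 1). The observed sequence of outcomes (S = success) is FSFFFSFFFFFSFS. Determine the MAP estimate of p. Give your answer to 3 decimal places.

p̂_MAP = 0.313

The prior density ∝ p(1−p)^1 is the kernel of Beta(2, 2).
Data: 4 successes in 14 trials (from the sequence). The binomial likelihood contributes p^4(1−p)^10, so the posterior is Beta(2+4, 2+10) = Beta(6, 12).
For Beta(a, b) with a, b > 1 the mode is (a−1)/(a+b−2) = 5/16 ≈ 0.313.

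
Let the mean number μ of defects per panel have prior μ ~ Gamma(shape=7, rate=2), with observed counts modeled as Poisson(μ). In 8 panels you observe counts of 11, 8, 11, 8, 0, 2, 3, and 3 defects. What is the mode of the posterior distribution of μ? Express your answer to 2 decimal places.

Σxᵢ = 11+8+11+8+0+2+3+3 = 46, with n = 8.
Posterior ∝ μ^6e^(−2μ) · μ^46e^(−8μ) = μ^52e^(−10μ), i.e. Gamma(shape=53, rate=10).
The mode of a Gamma(a, b) with a ≥ 1 (shape–rate) is (a−1)/b = 52/10 ≈ 5.20.

μ̂_MAP = 5.20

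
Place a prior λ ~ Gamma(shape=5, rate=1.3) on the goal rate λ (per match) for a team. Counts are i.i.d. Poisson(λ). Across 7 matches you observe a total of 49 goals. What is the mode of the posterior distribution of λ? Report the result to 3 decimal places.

λ̂_MAP = 6.386

Σxᵢ = 49, n = 7.
Posterior ∝ λ^4e^(−1.3λ) · λ^49e^(−7λ) = λ^53e^(−8.3λ), i.e. Gamma(shape=54, rate=8.3).
The mode of a Gamma(a, b) with a ≥ 1 (shape–rate) is (a−1)/b = 53/8.3 ≈ 6.386.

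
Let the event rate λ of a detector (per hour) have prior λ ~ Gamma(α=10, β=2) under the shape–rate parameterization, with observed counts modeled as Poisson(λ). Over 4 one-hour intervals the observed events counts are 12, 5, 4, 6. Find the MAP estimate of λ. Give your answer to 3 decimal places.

λ̂_MAP = 6.000

Σxᵢ = 12+5+4+6 = 27, with n = 4.
Posterior ∝ λ^9e^(−2λ) · λ^27e^(−4λ) = λ^36e^(−6λ), i.e. Gamma(shape=37, rate=6).
The mode of a Gamma(a, b) with a ≥ 1 (shape–rate) is (a−1)/b = 36/6 ≈ 6.000.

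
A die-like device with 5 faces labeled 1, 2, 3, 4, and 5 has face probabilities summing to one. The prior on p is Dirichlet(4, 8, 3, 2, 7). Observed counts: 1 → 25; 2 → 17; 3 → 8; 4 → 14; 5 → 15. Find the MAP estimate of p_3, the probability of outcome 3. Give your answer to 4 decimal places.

MAP estimate: 0.1020

The posterior is Dirichlet(αᵢ + nᵢ) = Dirichlet(29, 25, 11, 16, 22).
For a Dirichlet(a₁,…,a_K) with all aᵢ > 1, the mode has j-th component (aⱼ − 1)/(Σaᵢ − K).
Here Σaᵢ = 103 and K = 5, so p_3 = (11 − 1)/(103 − 5) = 10/98 ≈ 0.1020.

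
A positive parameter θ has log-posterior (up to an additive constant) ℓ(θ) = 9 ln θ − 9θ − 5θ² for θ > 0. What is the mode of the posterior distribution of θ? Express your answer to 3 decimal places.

θ̂_MAP = 0.600

ℓ'(θ) = 9/θ − 9 − 10θ. Setting this to zero and multiplying by θ: 10θ² + 9θ − 9 = 0.
θ = (−9 + √(9² + 4·10·9)) / (2·10) = (−9 + √441) / 20 = (−9 + 21)/20 = 3/5.
ℓ''(θ) = −9/θ² − 10 < 0, confirming a maximum.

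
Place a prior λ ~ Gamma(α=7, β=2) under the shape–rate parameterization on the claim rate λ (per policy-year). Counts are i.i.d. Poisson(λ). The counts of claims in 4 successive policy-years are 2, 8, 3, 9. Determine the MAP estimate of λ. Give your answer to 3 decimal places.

λ̂_MAP = 4.667

Σxᵢ = 2+8+3+9 = 22, with n = 4.
Posterior ∝ λ^6e^(−2λ) · λ^22e^(−4λ) = λ^28e^(−6λ), i.e. Gamma(shape=29, rate=6).
The mode of a Gamma(a, b) with a ≥ 1 (shape–rate) is (a−1)/b = 28/6 ≈ 4.667.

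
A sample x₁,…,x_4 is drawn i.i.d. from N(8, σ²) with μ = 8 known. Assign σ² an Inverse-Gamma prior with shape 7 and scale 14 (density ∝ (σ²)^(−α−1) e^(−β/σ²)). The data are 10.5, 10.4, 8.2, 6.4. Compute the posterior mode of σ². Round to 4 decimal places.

σ̂²_MAP = 2.1305

Sum of squared deviations about the known mean: SS = (10.5−8)² + (10.4−8)² + (8.2−8)² + (6.4−8)² = 14.61.
The Normal likelihood contributes (σ²)^(−n/2) exp(−SS/(2σ²)), so the posterior is Inverse-Gamma(α + n/2, β + SS/2) = Inverse-Gamma(9, 21.305).
The mode of Inverse-Gamma(a, b) is b/(a+1) = 21.305/10 ≈ 2.1305.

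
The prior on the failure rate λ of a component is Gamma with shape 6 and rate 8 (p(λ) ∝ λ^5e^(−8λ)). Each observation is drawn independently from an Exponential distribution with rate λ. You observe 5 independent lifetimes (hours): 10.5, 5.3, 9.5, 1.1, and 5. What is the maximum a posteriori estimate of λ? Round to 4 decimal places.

The Exponential(rate=λ) likelihood is ∝ λ^n e^(−λΣtᵢ). Here n = 5 and Σtᵢ = 10.5 + 5.3 + 9.5 + 1.1 + 5 = 31.4.
Posterior ∝ λ^5e^(−8λ) · λ^5e^(−31.4λ) = λ^10e^(−39.4λ), i.e. Gamma(11, 39.4).
Mode = (a−1)/b = 10/39.4 ≈ 0.2538.

λ̂_MAP = 0.2538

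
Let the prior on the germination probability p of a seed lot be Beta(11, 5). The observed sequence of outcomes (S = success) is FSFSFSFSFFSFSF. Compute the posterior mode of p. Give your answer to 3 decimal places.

Prior: Beta(11, 5).
Data: 6 successes in 14 trials (from the sequence). The binomial likelihood contributes p^6(1−p)^8, so the posterior is Beta(11+6, 5+8) = Beta(17, 13).
For Beta(a, b) with a, b > 1 the mode is (a−1)/(a+b−2) = 16/28 ≈ 0.571.

p̂_MAP = 0.571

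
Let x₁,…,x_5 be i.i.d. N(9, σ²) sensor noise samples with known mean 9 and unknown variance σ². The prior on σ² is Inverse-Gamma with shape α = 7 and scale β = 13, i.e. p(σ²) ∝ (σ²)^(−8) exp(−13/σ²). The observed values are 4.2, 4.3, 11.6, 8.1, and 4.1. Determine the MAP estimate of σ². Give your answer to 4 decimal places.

Sum of squared deviations about the known mean: SS = (4.2−9)² + (4.3−9)² + (11.6−9)² + (8.1−9)² + (4.1−9)² = 76.71.
The Normal likelihood contributes (σ²)^(−n/2) exp(−SS/(2σ²)), so the posterior is Inverse-Gamma(α + n/2, β + SS/2) = Inverse-Gamma(9.5, 51.355).
The mode of Inverse-Gamma(a, b) is b/(a+1) = 51.355/10.5 ≈ 4.8910.

σ̂²_MAP = 4.8910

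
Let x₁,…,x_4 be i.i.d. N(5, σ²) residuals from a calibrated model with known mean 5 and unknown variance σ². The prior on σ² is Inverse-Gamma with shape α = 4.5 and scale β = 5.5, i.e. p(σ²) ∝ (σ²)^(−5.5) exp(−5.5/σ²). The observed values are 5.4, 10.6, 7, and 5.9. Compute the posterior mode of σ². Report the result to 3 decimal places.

Sum of squared deviations about the known mean: SS = (5.4−5)² + (10.6−5)² + (7−5)² + (5.9−5)² = 36.33.
The Normal likelihood contributes (σ²)^(−n/2) exp(−SS/(2σ²)), so the posterior is Inverse-Gamma(α + n/2, β + SS/2) = Inverse-Gamma(6.5, 23.665).
The mode of Inverse-Gamma(a, b) is b/(a+1) = 23.665/7.5 ≈ 3.155.

σ̂²_MAP = 3.155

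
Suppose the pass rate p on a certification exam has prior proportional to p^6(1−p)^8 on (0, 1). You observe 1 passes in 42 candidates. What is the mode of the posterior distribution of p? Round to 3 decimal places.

The prior density ∝ p^6(1−p)^8 is the kernel of Beta(7, 9).
Data: 1 success in 42 trials. The binomial likelihood contributes p(1−p)^41, so the posterior is Beta(7+1, 9+41) = Beta(8, 50).
For Beta(a, b) with a, b > 1 the mode is (a−1)/(a+b−2) = 7/56 ≈ 0.125.

p̂_MAP = 0.125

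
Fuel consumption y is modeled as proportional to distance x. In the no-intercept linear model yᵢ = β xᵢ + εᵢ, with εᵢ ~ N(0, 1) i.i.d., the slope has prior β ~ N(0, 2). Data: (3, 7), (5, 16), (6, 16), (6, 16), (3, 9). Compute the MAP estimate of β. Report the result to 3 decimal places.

log p(β | y) = −Σ(yᵢ − βxᵢ)²/(2·1) − β²/(2·2) + const.
Setting the derivative to zero: Σxᵢ(yᵢ − βxᵢ)/1 − β/2 = 0, so β = Σxᵢyᵢ / (Σxᵢ² + σ²/τ²).
Σxᵢyᵢ = 3·7 + 5·16 + 6·16 + 6·16 + 3·9 = 320; Σxᵢ² = 115; σ²/τ² = 0.5.
β̂_MAP = 320 / (115 + 0.5) = 320/115.5 ≈ 2.771.

β̂_MAP = 2.771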